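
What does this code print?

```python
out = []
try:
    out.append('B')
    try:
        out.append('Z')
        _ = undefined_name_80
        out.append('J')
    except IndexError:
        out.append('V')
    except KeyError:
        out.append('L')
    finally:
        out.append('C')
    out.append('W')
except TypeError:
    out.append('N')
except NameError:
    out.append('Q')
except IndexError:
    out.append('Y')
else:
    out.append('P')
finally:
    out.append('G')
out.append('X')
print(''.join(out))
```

Execution trace: 'B' (try body) → 'Z' (inner try body) → 'C' (inner finally) → 'Q' (except NameError) → 'G' (finally) → 'X' (after the try/except). Output: BZCQGX

Answer: BZCQGX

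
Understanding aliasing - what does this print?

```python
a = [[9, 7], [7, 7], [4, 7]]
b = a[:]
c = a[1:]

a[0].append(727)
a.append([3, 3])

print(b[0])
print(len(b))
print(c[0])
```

Key concept: slice with nested mutation.
Step by step:
`a = [[9, 7], [7, 7], [4, 7]]` → a = [[9, 7], [7, 7], [4, 7]]
`b = a[:]` → b = [[9, 7], [7, 7], [4, 7]]
`c = a[1:]` → c = [[7, 7], [4, 7]]
`a[0].append(727)` → a = [[9, 7, 727], [7, 7], [4, 7]]; b = [[9, 7, 727], [7, 7], [4, 7]]
`a.append([3, 3])` → a = [[9, 7, 727], [7, 7], [4, 7], [3, 3]]
`print(b[0])` → prints [9, 7, 727]
`print(len(b))` → prints 3
`print(c[0])` → prints [7, 7]

Answer:
[9, 7, 727]
3
[7, 7]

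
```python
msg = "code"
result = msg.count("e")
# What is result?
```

Trace:
`msg = "code"` → msg = 'code'
`result = msg.count("e")` → result = 1
So result = 1

Answer: 1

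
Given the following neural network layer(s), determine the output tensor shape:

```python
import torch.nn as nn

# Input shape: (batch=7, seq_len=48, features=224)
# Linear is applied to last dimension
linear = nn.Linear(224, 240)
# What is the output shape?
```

Input: (7, 48, 224) -> Output: (7, 48, 240)

Answer: (7, 48, 240)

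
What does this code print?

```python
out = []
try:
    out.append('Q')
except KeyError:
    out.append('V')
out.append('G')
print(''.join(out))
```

Execution trace: 'Q' (try body, no exception) → 'G' (after the try/except). Output: QG

Answer: QG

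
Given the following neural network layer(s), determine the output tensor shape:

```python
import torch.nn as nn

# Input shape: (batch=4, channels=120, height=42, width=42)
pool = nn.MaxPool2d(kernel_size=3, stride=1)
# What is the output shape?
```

Input: (4, 120, 42, 42) -> Output: (4, 120, 40, 40)

Answer: (4, 120, 40, 40)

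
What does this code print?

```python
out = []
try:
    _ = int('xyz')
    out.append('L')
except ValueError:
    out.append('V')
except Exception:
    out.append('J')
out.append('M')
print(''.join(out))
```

Execution trace: 'V' (except ValueError) → 'M' (after the try/except). Output: VM

Answer: VM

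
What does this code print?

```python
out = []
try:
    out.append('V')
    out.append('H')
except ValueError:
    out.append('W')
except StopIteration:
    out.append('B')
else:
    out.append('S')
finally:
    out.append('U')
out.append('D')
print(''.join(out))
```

Execution trace: 'V' (try body) → 'H' (try body, no exception) → 'S' (else) → 'U' (finally) → 'D' (after the try/except). Output: VHSUD

Answer: VHSUD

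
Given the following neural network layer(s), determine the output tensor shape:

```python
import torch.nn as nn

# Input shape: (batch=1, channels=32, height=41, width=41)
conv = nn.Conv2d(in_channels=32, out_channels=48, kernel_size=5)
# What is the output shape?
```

Input: (1, 32, 41, 41) -> Output: (1, 48, 37, 37)

Answer: (1, 48, 37, 37)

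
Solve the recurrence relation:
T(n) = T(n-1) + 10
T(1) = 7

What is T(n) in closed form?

Unrolling: T(n) = T(1) + 10·(n-1) = 7 + 10(n-1) = 10n - 3.

Answer: T(n) = 10n - 3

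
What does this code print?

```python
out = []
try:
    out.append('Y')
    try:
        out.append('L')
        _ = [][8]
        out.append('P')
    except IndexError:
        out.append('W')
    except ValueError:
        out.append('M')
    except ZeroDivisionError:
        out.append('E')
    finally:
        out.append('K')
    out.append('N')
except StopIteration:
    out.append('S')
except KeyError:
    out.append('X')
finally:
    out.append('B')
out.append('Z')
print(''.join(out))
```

Execution trace: 'Y' (try body) → 'L' (inner try body) → 'W' (inner except IndexError) → 'K' (inner finally) → 'N' (try body, no exception) → 'B' (finally) → 'Z' (after the try/except). Output: YLWKNBZ

Answer: YLWKNBZ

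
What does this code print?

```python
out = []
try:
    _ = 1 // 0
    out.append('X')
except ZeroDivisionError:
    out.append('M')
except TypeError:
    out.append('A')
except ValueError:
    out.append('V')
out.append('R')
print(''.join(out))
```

Execution trace: 'M' (except ZeroDivisionError) → 'R' (after the try/except). Output: MR

Answer: MR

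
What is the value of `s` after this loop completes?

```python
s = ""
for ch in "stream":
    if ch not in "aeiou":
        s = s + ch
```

Remove vowels from 'stream'
`s` takes the values: "" → "s" → "st" → "str" → "strm"

Answer: "strm"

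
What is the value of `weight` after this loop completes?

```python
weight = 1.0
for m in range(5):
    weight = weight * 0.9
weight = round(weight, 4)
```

Exponential decay: 1.0 * 0.9^5
`weight` takes the values: 1.0 → 0.9 → 0.81 → 0.729 → 0.6561 → 0.59049 → 0.5905

Answer: 0.5905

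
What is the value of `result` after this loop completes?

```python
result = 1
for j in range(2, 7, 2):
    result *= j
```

Product of even numbers 2 to 6
`result` takes the values: 1 → 2 → 8 → 48

Answer: 48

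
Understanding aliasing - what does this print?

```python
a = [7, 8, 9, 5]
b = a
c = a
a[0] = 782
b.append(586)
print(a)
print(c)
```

Key concept: multiple aliases.
Step by step:
`a = [7, 8, 9, 5]` → a = [7, 8, 9, 5]
`b = a` → b = [7, 8, 9, 5] (same object as a)
`c = a` → c = [7, 8, 9, 5] (same object as a, b)
`a[0] = 782` → a = [782, 8, 9, 5] (same object as b, c); b = [782, 8, 9, 5] (same object as a, c); c = [782, 8, 9, 5] (same object as a, b)
`b.append(586)` → a = [782, 8, 9, 5, 586] (same object as b, c); b = [782, 8, 9, 5, 586] (same object as a, c); c = [782, 8, 9, 5, 586] (same object as a, b)
`print(a)` → prints [782, 8, 9, 5, 586]
`print(c)` → prints [782, 8, 9, 5, 586]

Answer:
[782, 8, 9, 5, 586]
[782, 8, 9, 5, 586]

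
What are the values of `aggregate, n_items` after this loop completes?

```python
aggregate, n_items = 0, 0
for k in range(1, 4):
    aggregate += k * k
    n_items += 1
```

Sum of squares and count
`aggregate, n_items` takes the values: (0, 0) → (1, 0) → (1, 1) → (5, 1) → (5, 2) → (14, 2) → (14, 3)

Answer: 14, 3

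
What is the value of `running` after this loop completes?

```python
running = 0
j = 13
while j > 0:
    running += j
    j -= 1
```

Sum 13 down to 1
`running` takes the values: 0 → 13 → 25 → 36 → 46 → 55 → 63 → 70 → 76 → 81 → 85 → 88 → 90 → 91

Answer: 91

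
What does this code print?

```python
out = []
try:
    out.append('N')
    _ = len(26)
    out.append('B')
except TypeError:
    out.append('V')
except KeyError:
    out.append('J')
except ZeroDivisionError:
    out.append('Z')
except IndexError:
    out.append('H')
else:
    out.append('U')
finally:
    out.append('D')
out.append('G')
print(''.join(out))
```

Execution trace: 'N' (try body) → 'V' (except TypeError) → 'D' (finally) → 'G' (after the try/except). Output: NVDG

Answer: NVDG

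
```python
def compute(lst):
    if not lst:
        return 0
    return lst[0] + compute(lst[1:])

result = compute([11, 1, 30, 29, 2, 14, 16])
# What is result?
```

11 + 1 + 30 + 29 + 2 + 14 + 16 + 0 = 103

Answer: 103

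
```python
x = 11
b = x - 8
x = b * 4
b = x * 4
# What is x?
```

Trace:
`x = 11` → x = 11
`b = x - 8` → b = 3
`x = b * 4` → x = 12
`b = x * 4` → b = 48
So x = 12

Answer: 12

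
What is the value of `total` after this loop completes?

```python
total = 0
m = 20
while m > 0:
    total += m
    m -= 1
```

Sum 20 down to 1
`total` takes the values: 0 → 20 → 39 → 57 → 74 → 90 → 105 → 119 → 132 → 144 → 155 → 165 → 174 → 182 → 189 → 195 → 200 → 204 → 207 → 209 → 210

Answer: 210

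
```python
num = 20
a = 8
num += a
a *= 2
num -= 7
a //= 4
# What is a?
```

Trace:
`num = 20` → num = 20
`a = 8` → a = 8
`num += a` → num = 28
`a *= 2` → a = 16
`num -= 7` → num = 21
`a //= 4` → a = 4
So a = 4

Answer: 4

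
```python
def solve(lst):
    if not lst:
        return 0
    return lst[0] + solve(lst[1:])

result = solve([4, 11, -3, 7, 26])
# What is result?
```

4 + 11 + (-3) + 7 + 26 + 0 = 45

Answer: 45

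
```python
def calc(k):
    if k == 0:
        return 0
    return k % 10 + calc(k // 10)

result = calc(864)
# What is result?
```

Sum of digits of 864: 4 + 6 + 8 = 18

Answer: 18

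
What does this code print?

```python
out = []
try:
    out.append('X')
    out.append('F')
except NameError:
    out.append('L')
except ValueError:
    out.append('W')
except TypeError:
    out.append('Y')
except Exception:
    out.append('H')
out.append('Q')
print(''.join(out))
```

Execution trace: 'X' (try body) → 'F' (try body, no exception) → 'Q' (after the try/except). Output: XFQ

Answer: XFQ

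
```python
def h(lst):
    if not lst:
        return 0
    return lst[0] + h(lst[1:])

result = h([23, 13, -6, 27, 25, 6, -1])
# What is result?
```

23 + 13 + (-6) + 27 + 25 + 6 + (-1) + 0 = 87

Answer: 87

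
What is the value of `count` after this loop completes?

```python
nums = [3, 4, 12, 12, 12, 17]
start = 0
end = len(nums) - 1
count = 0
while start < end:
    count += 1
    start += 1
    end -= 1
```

Iterations until pointers meet (list length 6)
`count` takes the values: 0 → 1 → 2 → 3

Answer: 3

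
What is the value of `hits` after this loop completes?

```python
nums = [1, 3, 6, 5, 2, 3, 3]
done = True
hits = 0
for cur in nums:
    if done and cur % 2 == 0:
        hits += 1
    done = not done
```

Count even values at even positions
`hits` takes the values: 0 → 1 → 2

Answer: 2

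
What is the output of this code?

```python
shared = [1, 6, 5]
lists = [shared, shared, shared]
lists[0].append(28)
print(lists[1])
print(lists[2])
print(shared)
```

Key concept: list of same reference.
Step by step:
`shared = [1, 6, 5]` → shared = [1, 6, 5]
`lists = [shared, shared, shared]` → lists = [[1, 6, 5], [1, 6, 5], [1, 6, 5]]
`lists[0].append(28)` → shared = [1, 6, 5, 28]; lists = [[1, 6, 5, 28], [1, 6, 5, 28], [1, 6, 5, 28]]
`print(lists[1])` → prints [1, 6, 5, 28]
`print(lists[2])` → prints [1, 6, 5, 28]
`print(shared)` → prints [1, 6, 5, 28]

Answer:
[1, 6, 5, 28]
[1, 6, 5, 28]
[1, 6, 5, 28]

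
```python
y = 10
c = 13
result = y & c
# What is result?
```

Trace:
`y = 10` → y = 10
`c = 13` → c = 13
`result = y & c` → result = 8
So result = 8

Answer: 8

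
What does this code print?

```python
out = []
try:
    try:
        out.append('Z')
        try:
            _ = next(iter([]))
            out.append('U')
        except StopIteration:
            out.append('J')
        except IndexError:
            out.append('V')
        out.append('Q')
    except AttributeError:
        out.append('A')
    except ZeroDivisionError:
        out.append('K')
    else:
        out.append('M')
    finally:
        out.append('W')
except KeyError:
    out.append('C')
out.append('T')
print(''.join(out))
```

Execution trace: 'Z' (try body) → 'J' (inner except StopIteration) → 'Q' (try body, no exception) → 'M' (else) → 'W' (finally) → 'T' (after the try/except). Output: ZJQMWT

Answer: ZJQMWT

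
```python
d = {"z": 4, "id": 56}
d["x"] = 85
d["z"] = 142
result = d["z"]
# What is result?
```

Trace:
`d = {"z": 4, "id": 56}` → d = {'z': 4, 'id': 56}
`d["x"] = 85` → d = {'z': 4, 'id': 56, 'x': 85}
`d["z"] = 142` → d = {'z': 142, 'id': 56, 'x': 85}
`result = d["z"]` → result = 142
So result = 142

Answer: 142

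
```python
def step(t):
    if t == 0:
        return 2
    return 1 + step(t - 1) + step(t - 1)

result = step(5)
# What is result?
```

step(t) = 1 + 2·step(t-1), step(0)=2. Closed form: (2+1)·2^5 - 1 = 95.

Answer: 95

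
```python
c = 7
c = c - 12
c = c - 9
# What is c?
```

Trace:
`c = 7` → c = 7
`c = c - 12` → c = -5
`c = c - 9` → c = -14
So c = -14

Answer: -14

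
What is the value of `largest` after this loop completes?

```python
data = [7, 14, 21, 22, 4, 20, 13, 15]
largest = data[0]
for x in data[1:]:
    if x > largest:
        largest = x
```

Maximum of [7, 14, 21, 22, 4, 20, 13, 15]
`largest` takes the values: 7 → 14 → 21 → 22

Answer: 22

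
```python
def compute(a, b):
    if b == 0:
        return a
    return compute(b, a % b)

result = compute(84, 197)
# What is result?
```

compute(84, 197) -> compute(197, 84) -> compute(84, 29) -> compute(29, 26) -> compute(26, 3) -> compute(3, 2) -> compute(2, 1) -> compute(1, 0) -> 1

Answer: 1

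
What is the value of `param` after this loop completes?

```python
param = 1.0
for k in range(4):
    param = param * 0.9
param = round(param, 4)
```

Exponential decay: 1.0 * 0.9^4
`param` takes the values: 1.0 → 0.9 → 0.81 → 0.729 → 0.6561

Answer: 0.6561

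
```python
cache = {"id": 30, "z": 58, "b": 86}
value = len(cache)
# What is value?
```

Trace:
`cache = {"id": 30, "z": 58, "b": 86}` → cache = {'id': 30, 'z': 58, 'b': 86}
`value = len(cache)` → value = 3
So value = 3

Answer: 3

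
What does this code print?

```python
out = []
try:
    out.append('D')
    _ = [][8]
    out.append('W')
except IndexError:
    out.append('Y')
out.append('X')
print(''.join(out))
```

Execution trace: 'D' (try body) → 'Y' (except IndexError) → 'X' (after the try/except). Output: DYX

Answer: DYX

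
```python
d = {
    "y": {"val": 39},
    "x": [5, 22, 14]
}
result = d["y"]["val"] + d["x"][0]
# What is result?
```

Trace:
`d = { ...` → d = {'y': {'val': 39}, 'x': [5, 22, 14]}
`result = d["y"]["val"] + d["x"][0]` → result = 44
So result = 44

Answer: 44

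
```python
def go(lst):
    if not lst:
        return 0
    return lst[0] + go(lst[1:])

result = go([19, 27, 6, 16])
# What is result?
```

19 + 27 + 6 + 16 + 0 = 68

Answer: 68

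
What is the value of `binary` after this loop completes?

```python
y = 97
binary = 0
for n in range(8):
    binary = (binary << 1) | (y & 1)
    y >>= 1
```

Reverse lowest 8 bits of 97
`binary` takes the values: 0 → 1 → 2 → 4 → 8 → 16 → 33 → 67 → 134

Answer: 134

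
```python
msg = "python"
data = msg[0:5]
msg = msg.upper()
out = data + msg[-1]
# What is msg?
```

Trace:
`msg = "python"` → msg = 'python'
`data = msg[0:5]` → data = 'pytho'
`msg = msg.upper()` → msg = 'PYTHON'
`out = data + msg[-1]` → out = 'pythoN'
So msg = 'PYTHON'

Answer: 'PYTHON'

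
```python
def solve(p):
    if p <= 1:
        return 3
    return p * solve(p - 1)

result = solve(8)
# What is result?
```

solve(8) = 8 * 7 * 6 * 5 * 4 * 3 * 2 * 3 = 120960

Answer: 120960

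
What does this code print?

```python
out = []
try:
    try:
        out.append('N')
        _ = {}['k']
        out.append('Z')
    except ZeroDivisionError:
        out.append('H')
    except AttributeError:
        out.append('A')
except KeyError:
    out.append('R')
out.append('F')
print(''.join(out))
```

Execution trace: 'N' (try body) → 'R' (outer except KeyError) → 'F' (after the try/except). Output: NRF

Answer: NRF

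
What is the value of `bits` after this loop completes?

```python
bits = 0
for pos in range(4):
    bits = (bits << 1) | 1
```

Build 4 consecutive 1-bits: 0b1111
`bits` takes the values: 0 → 1 → 3 → 7 → 15

Answer: 15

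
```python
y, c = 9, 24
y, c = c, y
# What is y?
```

Trace:
`y, c = 9, 24` → y = 9; c = 24
`y, c = c, y` → y = 24; c = 9
So y = 24

Answer: 24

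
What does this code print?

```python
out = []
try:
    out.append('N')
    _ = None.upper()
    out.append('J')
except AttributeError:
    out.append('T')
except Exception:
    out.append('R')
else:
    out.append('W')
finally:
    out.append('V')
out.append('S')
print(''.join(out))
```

Execution trace: 'N' (try body) → 'T' (except AttributeError) → 'V' (finally) → 'S' (after the try/except). Output: NTVS

Answer: NTVS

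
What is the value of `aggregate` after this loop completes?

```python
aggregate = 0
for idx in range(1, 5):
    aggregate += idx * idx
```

Sum of squares 1² to 4² = 30
`aggregate` takes the values: 0 → 1 → 5 → 14 → 30

Answer: 30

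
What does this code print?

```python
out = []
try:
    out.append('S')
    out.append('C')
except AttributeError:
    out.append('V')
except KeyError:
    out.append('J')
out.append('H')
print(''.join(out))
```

Execution trace: 'S' (try body) → 'C' (try body, no exception) → 'H' (after the try/except). Output: SCH

Answer: SCH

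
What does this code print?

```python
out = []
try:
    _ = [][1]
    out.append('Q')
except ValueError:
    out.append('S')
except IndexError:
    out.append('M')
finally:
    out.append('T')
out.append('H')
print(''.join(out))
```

Execution trace: 'M' (except IndexError) → 'T' (finally) → 'H' (after the try/except). Output: MTH

Answer: MTH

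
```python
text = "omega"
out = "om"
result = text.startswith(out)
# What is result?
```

Trace:
`text = "omega"` → text = 'omega'
`out = "om"` → out = 'om'
`result = text.startswith(out)` → result = True
So result = True

Answer: True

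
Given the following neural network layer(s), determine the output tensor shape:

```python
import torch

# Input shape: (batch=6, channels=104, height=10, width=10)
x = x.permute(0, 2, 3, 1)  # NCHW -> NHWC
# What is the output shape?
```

Input: (6, 104, 10, 10) -> Output: (6, 10, 10, 104)

Answer: (6, 10, 10, 104)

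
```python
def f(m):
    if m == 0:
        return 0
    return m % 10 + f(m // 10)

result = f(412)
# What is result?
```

Sum of digits of 412: 2 + 1 + 4 = 7

Answer: 7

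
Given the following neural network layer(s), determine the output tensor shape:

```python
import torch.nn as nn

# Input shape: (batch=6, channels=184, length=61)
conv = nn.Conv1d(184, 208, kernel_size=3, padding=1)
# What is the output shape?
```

Input: (6, 184, 61) -> Output: (6, 208, 61)

Answer: (6, 208, 61)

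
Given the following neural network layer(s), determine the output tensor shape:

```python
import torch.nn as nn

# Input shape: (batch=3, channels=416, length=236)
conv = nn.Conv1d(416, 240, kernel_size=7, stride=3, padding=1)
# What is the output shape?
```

Input: (3, 416, 236) -> Output: (3, 240, 78)

Answer: (3, 240, 78)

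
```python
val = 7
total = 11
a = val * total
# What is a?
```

Trace:
`val = 7` → val = 7
`total = 11` → total = 11
`a = val * total` → a = 77
So a = 77

Answer: 77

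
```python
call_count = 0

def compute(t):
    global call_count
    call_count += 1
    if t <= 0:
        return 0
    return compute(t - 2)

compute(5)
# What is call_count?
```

Linear recursion stepping by 2: 4 calls from t=5 down to ≤0.

Answer: 4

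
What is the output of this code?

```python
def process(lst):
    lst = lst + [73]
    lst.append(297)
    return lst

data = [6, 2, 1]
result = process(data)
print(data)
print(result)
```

Key concept: rebinding parameter vs mutation.
Step by step:
`data = [6, 2, 1]` → data = [6, 2, 1]
`result = process(data)` → result = [6, 2, 1, 73, 297]
`print(data)` → prints [6, 2, 1]
`print(result)` → prints [6, 2, 1, 73, 297]

Answer:
[6, 2, 1]
[6, 2, 1, 73, 297]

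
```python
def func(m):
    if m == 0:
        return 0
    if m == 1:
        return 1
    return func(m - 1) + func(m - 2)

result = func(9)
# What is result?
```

Build up from base cases: func(0)=0, func(1)=1, func(2)=1, func(3)=2, func(4)=3, func(5)=5, func(6)=8, ..., func(9)=34

Answer: 34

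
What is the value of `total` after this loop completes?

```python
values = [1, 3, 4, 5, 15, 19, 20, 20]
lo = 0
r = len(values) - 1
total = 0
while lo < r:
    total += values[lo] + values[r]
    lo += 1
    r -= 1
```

Sum of pairs from ends
`total` takes the values: 0 → 21 → 44 → 67 → 87

Answer: 87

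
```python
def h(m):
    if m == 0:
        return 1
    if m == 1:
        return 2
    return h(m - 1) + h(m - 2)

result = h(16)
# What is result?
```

Build up from base cases: h(0)=1, h(1)=2, h(2)=3, h(3)=5, h(4)=8, h(5)=13, h(6)=21, ..., h(16)=2584

Answer: 2584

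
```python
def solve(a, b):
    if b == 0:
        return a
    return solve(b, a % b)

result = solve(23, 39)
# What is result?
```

solve(23, 39) -> solve(39, 23) -> solve(23, 16) -> solve(16, 7) -> solve(7, 2) -> solve(2, 1) -> solve(1, 0) -> 1

Answer: 1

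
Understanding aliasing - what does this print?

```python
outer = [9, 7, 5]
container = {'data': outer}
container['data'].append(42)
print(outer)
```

Key concept: dict holds reference to list.
Step by step:
`outer = [9, 7, 5]` → outer = [9, 7, 5]
`container = {'data': outer}` → container = {'data': [9, 7, 5]}
`container['data'].append(42)` → outer = [9, 7, 5, 42]; container = {'data': [9, 7, 5, 42]}
`print(outer)` → prints [9, 7, 5, 42]

Answer: [9, 7, 5, 42]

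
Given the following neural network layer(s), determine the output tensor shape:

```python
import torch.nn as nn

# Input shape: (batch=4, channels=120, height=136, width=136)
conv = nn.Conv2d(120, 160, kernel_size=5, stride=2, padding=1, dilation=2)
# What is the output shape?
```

Input: (4, 120, 136, 136) -> Output: (4, 160, 65, 65)

Answer: (4, 160, 65, 65)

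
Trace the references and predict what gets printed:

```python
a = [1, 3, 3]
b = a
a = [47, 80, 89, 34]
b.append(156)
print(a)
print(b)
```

Key concept: rebinding vs mutation: a is rebound to a new list, b still points at the original.
Step by step:
`a = [1, 3, 3]` → a = [1, 3, 3]
`b = a` → b = [1, 3, 3] (same object as a)
`a = [47, 80, 89, 34]` → a = [47, 80, 89, 34]
`b.append(156)` → b = [1, 3, 3, 156]
`print(a)` → prints [47, 80, 89, 34]
`print(b)` → prints [1, 3, 3, 156]

Answer:
[47, 80, 89, 34]
[1, 3, 3, 156]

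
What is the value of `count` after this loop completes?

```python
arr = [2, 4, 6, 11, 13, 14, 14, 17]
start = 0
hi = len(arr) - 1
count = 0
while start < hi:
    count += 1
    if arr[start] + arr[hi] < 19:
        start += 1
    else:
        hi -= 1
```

Steps to find pair summing to 19
`count` takes the values: 0 → 1 → 2 → 3 → 4 → 5 → 6 → 7

Answer: 7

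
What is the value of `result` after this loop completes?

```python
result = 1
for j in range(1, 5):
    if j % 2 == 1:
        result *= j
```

Product of odd numbers 1 to 4
`result` takes the values: 1 → 3

Answer: 3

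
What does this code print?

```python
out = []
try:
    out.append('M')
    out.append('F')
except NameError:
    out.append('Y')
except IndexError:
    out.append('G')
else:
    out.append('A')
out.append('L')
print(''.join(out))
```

Execution trace: 'M' (try body) → 'F' (try body, no exception) → 'A' (else) → 'L' (after the try/except). Output: MFAL

Answer: MFAL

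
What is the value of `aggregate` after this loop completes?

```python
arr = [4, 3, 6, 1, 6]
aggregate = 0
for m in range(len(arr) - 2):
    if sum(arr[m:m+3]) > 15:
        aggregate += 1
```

Count windows with sum > 15
`aggregate` takes the values: 0

Answer: 0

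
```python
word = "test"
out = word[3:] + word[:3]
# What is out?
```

Trace:
`word = "test"` → word = 'test'
`out = word[3:] + word[:3]` → out = 'ttes'
So out = 'ttes'

Answer: 'ttes'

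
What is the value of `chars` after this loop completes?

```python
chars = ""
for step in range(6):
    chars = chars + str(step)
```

Concatenate digits 0 to 5
`chars` takes the values: "" → "0" → "01" → "012" → "0123" → "01234" → "012345"

Answer: "012345"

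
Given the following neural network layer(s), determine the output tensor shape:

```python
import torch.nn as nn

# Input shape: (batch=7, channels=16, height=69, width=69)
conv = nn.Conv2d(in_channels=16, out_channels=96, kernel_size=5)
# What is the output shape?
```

Input: (7, 16, 69, 69) -> Output: (7, 96, 65, 65)

Answer: (7, 96, 65, 65)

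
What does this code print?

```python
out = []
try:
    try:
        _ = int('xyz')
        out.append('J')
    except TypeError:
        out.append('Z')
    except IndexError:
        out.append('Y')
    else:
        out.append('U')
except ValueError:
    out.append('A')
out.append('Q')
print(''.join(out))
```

Execution trace: 'A' (outer except ValueError) → 'Q' (after the try/except). Output: AQ

Answer: AQ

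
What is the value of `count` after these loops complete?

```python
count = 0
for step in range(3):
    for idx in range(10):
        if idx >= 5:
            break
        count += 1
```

Inner breaks at 5, outer runs 3 times
`count` takes the values: 0 → 1 → 2 → 3 → 4 → 5 → 6 → 7 → 8 → 9 → 10 → 11 → 12 → 13 → 14 → 15

Answer: 15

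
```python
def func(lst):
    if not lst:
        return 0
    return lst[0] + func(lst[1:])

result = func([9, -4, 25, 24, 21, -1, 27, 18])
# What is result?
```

9 + (-4) + 25 + 24 + 21 + (-1) + 27 + 18 + 0 = 119

Answer: 119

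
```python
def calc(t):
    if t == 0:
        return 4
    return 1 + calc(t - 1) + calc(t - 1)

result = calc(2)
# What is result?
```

calc(t) = 1 + 2·calc(t-1), calc(0)=4. Closed form: (4+1)·2^2 - 1 = 19.

Answer: 19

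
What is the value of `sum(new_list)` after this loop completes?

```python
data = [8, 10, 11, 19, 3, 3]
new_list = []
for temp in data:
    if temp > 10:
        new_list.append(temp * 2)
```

Sum of doubled values > 10
`new_list` takes the values: [] → [22] → [22, 38]
So `sum(new_list)` = 60

Answer: 60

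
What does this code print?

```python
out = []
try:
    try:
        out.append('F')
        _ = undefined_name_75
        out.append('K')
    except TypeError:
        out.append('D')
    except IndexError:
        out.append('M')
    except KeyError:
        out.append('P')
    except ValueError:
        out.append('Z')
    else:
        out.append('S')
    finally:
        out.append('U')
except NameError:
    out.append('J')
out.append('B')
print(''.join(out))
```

Execution trace: 'F' (try body) → 'U' (finally) → 'J' (outer except NameError) → 'B' (after the try/except). Output: FUJB

Answer: FUJB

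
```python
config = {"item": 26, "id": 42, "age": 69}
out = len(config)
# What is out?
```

Trace:
`config = {"item": 26, "id": 42, "age": 69}` → config = {'item': 26, 'id': 42, 'age': 69}
`out = len(config)` → out = 3
So out = 3

Answer: 3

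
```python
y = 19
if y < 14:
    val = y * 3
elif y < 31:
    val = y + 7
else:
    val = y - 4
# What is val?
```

Trace:
`y = 19` → y = 19
`if y < 14: ...` → y < 14 is False, y < 31 is True → val = 26
So val = 26

Answer: 26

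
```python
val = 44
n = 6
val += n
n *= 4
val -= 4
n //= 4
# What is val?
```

Trace:
`val = 44` → val = 44
`n = 6` → n = 6
`val += n` → val = 50
`n *= 4` → n = 24
`val -= 4` → val = 46
`n //= 4` → n = 6
So val = 46

Answer: 46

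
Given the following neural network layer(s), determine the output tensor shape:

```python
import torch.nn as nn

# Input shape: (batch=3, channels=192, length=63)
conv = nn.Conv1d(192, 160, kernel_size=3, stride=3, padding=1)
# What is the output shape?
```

Input: (3, 192, 63) -> Output: (3, 160, 21)

Answer: (3, 160, 21)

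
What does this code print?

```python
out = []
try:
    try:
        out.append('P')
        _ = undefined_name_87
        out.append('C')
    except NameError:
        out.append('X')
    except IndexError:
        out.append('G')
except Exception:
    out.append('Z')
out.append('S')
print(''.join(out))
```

Execution trace: 'P' (inner try body) → 'X' (inner except NameError) → 'S' (after the try/except). Output: PXS

Answer: PXS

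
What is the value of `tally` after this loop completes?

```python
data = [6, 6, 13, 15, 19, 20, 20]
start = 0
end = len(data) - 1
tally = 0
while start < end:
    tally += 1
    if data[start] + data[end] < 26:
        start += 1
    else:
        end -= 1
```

Steps to find pair summing to 26
`tally` takes the values: 0 → 1 → 2 → 3 → 4 → 5 → 6

Answer: 6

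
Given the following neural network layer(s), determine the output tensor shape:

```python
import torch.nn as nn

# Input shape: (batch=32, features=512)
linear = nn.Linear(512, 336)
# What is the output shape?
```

Input: (32, 512) -> Output: (32, 336)

Answer: (32, 336)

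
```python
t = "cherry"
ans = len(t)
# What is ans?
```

Trace:
`t = "cherry"` → t = 'cherry'
`ans = len(t)` → ans = 6
So ans = 6

Answer: 6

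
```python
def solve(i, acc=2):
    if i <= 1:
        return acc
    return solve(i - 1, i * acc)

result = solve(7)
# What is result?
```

Accumulator trace (n, acc): (7, 2) -> (6, 14) -> (5, 84) -> (4, 420) -> (3, 1680) -> (2, 5040) -> (1, 10080) -> return 10080

Answer: 10080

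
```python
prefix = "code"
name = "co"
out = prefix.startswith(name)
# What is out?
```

Trace:
`prefix = "code"` → prefix = 'code'
`name = "co"` → name = 'co'
`out = prefix.startswith(name)` → out = True
So out = True

Answer: True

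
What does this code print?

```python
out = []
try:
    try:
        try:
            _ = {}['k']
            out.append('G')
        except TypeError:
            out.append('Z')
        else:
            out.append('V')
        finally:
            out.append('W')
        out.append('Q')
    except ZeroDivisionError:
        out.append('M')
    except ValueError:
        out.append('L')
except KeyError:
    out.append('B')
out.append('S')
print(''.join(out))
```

Execution trace: 'W' (inner finally) → 'B' (outer except KeyError) → 'S' (after the try/except). Output: WBS

Answer: WBS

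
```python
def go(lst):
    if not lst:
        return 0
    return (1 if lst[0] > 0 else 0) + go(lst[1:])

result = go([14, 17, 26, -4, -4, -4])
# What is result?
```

Count of positive elements in [14, 17, 26, -4, -4, -4] = 3

Answer: 3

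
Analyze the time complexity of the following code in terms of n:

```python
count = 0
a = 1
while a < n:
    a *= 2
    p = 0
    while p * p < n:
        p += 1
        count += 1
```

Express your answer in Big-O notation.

Each loop level contributes: log n × √n. Multiplying the contributions gives O(√n log n).

Answer: O(√n log n)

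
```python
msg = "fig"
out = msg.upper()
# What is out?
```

Trace:
`msg = "fig"` → msg = 'fig'
`out = msg.upper()` → out = 'FIG'
So out = 'FIG'

Answer: 'FIG'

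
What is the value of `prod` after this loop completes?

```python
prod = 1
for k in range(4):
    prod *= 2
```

2^4 = 16
`prod` takes the values: 1 → 2 → 4 → 8 → 16

Answer: 16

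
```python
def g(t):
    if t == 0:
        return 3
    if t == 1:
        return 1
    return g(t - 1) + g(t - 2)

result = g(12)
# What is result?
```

Build up from base cases: g(0)=3, g(1)=1, g(2)=4, g(3)=5, g(4)=9, g(5)=14, g(6)=23, ..., g(12)=411

Answer: 411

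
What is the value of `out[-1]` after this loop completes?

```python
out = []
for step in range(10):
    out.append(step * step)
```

Last element of squares 0 to 9
`out` takes the values: [] → [0] → [0, 1] → [0, 1, 4] → [0, 1, 4, 9] → [0, 1, 4, 9, 16] → [0, 1, 4, 9, 16, 25] → [0, 1, 4, 9, 16, 25, 36] → [0, 1, 4, 9, 16, 25, 36, 49] → [0, 1, 4, 9, 16, 25, 36, 49, 64] → [0, 1, 4, 9, 16, 25, 36, 49, 64, 81]
So `out[-1]` = 81

Answer: 81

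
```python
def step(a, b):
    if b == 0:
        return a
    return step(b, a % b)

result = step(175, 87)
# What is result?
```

step(175, 87) -> step(87, 1) -> step(1, 0) -> 1

Answer: 1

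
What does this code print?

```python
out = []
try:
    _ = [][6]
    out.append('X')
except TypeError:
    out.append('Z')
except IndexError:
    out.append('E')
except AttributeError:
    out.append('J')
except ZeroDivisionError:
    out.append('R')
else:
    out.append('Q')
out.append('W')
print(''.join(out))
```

Execution trace: 'E' (except IndexError) → 'W' (after the try/except). Output: EW

Answer: EW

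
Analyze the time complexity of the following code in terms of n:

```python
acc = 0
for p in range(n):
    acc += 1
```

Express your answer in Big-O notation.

Each loop level contributes: n. Multiplying the contributions gives O(n).

Answer: O(n)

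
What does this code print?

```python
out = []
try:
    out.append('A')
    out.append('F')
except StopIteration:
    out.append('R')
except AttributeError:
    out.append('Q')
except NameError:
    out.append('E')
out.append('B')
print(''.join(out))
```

Execution trace: 'A' (try body) → 'F' (try body, no exception) → 'B' (after the try/except). Output: AFB

Answer: AFB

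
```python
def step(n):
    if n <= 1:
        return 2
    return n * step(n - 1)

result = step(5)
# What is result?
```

step(5) = 5 * 4 * 3 * 2 * 2 = 240

Answer: 240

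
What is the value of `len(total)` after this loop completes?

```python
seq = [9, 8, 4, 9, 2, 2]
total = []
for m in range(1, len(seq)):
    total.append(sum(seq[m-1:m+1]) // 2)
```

Number of 2-element averages
`total` takes the values: [] → [8] → [8, 6] → [8, 6, 6] → [8, 6, 6, 5] → [8, 6, 6, 5, 2]
So `len(total)` = 5

Answer: 5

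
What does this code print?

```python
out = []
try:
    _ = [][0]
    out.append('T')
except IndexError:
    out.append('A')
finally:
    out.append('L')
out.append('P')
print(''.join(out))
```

Execution trace: 'A' (except IndexError) → 'L' (finally) → 'P' (after the try/except). Output: ALP

Answer: ALP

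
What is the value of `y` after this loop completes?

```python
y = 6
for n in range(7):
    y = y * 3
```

Multiply by 3, 7 times: 6 * 3^7 = 13122
`y` takes the values: 6 → 18 → 54 → 162 → 486 → 1458 → 4374 → 13122

Answer: 13122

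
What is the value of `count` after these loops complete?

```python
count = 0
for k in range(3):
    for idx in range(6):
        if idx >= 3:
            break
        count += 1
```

Inner breaks at 3, outer runs 3 times
`count` takes the values: 0 → 1 → 2 → 3 → 4 → 5 → 6 → 7 → 8 → 9

Answer: 9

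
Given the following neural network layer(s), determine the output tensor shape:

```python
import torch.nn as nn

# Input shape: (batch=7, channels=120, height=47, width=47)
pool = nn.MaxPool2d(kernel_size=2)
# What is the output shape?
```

Input: (7, 120, 47, 47) -> Output: (7, 120, 23, 23)

Answer: (7, 120, 23, 23)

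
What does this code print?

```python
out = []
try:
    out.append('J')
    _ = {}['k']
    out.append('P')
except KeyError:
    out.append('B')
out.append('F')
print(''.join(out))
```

Execution trace: 'J' (try body) → 'B' (except KeyError) → 'F' (after the try/except). Output: JBF

Answer: JBF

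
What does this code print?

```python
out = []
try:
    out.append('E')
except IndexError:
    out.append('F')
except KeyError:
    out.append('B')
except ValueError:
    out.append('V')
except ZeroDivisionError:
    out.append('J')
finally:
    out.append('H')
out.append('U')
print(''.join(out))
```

Execution trace: 'E' (try body, no exception) → 'H' (finally) → 'U' (after the try/except). Output: EHU

Answer: EHU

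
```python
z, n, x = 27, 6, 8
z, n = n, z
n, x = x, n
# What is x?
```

Trace:
`z, n, x = 27, 6, 8` → z = 27; n = 6; x = 8
`z, n = n, z` → z = 6; n = 27
`n, x = x, n` → n = 8; x = 27
So x = 27

Answer: 27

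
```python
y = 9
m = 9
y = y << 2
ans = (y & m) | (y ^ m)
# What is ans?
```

Trace:
`y = 9` → y = 9
`m = 9` → m = 9
`y = y << 2` → y = 36
`ans = (y & m) | (y ^ m)` → ans = 45
So ans = 45

Answer: 45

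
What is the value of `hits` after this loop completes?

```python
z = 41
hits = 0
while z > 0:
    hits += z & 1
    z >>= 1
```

Count set bits in 41 (binary: 0b101001)
`hits` takes the values: 0 → 1 → 2 → 3

Answer: 3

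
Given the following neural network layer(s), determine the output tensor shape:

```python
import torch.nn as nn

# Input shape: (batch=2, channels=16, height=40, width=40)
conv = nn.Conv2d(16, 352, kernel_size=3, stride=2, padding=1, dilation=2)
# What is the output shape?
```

Input: (2, 16, 40, 40) -> Output: (2, 352, 19, 19)

Answer: (2, 352, 19, 19)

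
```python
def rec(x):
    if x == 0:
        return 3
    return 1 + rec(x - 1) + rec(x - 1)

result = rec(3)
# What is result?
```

rec(x) = 1 + 2·rec(x-1), rec(0)=3. Closed form: (3+1)·2^3 - 1 = 31.

Answer: 31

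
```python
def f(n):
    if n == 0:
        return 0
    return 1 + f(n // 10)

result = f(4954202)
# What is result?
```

Count of digits of 4954202: 7

Answer: 7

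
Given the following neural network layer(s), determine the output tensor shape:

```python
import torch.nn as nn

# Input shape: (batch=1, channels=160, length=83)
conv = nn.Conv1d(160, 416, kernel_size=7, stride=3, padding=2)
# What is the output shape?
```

Input: (1, 160, 83) -> Output: (1, 416, 27)

Answer: (1, 416, 27)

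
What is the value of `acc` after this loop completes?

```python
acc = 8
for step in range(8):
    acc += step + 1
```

Start at 8, add 1 to 8 = 44
`acc` takes the values: 8 → 9 → 11 → 14 → 18 → 23 → 29 → 36 → 44

Answer: 44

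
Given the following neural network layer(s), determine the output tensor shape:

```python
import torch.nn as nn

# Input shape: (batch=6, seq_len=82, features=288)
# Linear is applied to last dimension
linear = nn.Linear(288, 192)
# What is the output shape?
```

Input: (6, 82, 288) -> Output: (6, 82, 192)

Answer: (6, 82, 192)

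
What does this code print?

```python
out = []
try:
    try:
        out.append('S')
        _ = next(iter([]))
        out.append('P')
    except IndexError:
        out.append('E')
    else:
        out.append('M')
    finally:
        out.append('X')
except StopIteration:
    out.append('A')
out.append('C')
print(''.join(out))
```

Execution trace: 'S' (inner try body) → 'X' (inner finally) → 'A' (outer except StopIteration) → 'C' (after the try/except). Output: SXAC

Answer: SXAC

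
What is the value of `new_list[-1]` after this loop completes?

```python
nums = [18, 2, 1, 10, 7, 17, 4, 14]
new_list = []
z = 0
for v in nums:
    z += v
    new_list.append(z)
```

Cumulative sum ends at 73
`new_list` takes the values: [] → [18] → [18, 20] → [18, 20, 21] → [18, 20, 21, 31] → [18, 20, 21, 31, 38] → [18, 20, 21, 31, 38, 55] → [18, 20, 21, 31, 38, 55, 59] → [18, 20, 21, 31, 38, 55, 59, 73]
So `new_list[-1]` = 73

Answer: 73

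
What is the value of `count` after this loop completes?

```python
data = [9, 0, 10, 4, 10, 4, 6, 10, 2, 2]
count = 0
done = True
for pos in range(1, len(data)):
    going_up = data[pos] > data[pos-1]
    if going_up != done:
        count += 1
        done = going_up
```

Count direction changes in [9, 0, 10, 4, 10, 4, 6, 10, 2, 2]
`count` takes the values: 0 → 1 → 2 → 3 → 4 → 5 → 6 → 7

Answer: 7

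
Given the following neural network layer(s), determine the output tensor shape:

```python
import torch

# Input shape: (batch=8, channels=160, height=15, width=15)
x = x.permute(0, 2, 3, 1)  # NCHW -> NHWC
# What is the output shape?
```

Input: (8, 160, 15, 15) -> Output: (8, 15, 15, 160)

Answer: (8, 15, 15, 160)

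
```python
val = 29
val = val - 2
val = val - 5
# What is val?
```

Trace:
`val = 29` → val = 29
`val = val - 2` → val = 27
`val = val - 5` → val = 22
So val = 22

Answer: 22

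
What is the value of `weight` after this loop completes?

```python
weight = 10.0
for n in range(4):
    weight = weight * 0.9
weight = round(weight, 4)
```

Exponential decay: 10.0 * 0.9^4
`weight` takes the values: 10.0 → 9.0 → 8.1 → 7.29 → 6.561

Answer: 6.561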